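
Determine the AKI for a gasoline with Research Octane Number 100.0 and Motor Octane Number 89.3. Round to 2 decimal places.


AKI = (RON + MON) / 2
AKI = (100.0 + 89.3) / 2
AKI = 189.3 / 2 = 94.65


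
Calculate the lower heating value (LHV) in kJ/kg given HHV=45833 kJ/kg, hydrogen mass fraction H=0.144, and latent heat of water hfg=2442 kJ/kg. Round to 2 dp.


LHV = HHV - hfg * 9 * H
Water correction = 2442 * 9 * 0.144 = 3164.832 kJ/kg
LHV = 45833 - 3164.832 = 42668.17 kJ/kg


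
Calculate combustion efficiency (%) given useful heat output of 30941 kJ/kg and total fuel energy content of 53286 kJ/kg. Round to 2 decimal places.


Efficiency = (Q_useful / Q_fuel) * 100
Efficiency = (30941 / 53286) * 100
Efficiency = 0.5807 * 100 = 58.07%


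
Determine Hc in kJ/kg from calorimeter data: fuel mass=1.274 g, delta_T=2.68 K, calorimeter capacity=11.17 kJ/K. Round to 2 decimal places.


Hc = C_cal * delta_T / m_fuel
Q_released = 11.17 * 2.68 = 29.9356 kJ
m_fuel = 1.274 g = 1.274/1000 kg = 0.001274 kg
Hc = 29.9356 / 0.001274 = 23497.33 kJ/kg


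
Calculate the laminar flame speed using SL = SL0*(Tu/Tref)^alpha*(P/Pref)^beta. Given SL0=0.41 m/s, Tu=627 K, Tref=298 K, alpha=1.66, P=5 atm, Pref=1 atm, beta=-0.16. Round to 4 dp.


SL = SL0 * (Tu/Tref)^alpha * (P/Pref)^beta
T ratio = 627/298 = 2.10402685
(T ratio)^alpha = 2.10402685^1.66 = 3.437677
(P/Pref)^beta = 5^(-0.16) = 0.772974
SL = 0.41 * 3.437677 * 0.772974 = 1.0895 m/s


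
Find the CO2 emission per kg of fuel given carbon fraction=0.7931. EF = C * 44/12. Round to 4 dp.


EF = C_frac * (M_CO2 / M_C)
EF = 0.7931 * (44/12)
EF = 0.7931 * 3.666667 = 2.9080 kg_CO2/kg_fuel


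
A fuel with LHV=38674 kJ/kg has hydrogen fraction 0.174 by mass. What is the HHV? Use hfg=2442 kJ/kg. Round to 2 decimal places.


HHV = LHV + hfg * 9 * H
Water addition = 2442 * 9 * 0.174 = 3824.172 kJ/kg
HHV = 38674 + 3824.172 = 42498.17 kJ/kg


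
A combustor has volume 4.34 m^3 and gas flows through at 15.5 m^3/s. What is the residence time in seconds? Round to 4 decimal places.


tau = V / Q_flow
tau = 4.34 / 15.5 = 0.2800 s


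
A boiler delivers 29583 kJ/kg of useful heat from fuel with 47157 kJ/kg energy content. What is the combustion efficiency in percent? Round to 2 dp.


Efficiency = (Q_useful / Q_fuel) * 100
Efficiency = (29583 / 47157) * 100
Efficiency = 0.6273 * 100 = 62.73%


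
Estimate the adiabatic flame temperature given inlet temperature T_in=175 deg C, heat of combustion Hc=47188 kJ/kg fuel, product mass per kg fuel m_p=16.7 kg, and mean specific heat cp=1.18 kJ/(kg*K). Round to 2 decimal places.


T_ad = T_in + Hc / (m_p * cp)
Denominator = 16.7 * 1.18 = 19.7060
Temperature rise = 47188 / 19.7060 = 2394.60 K
T_ad = 175 + 2394.60 = 2569.60 deg C


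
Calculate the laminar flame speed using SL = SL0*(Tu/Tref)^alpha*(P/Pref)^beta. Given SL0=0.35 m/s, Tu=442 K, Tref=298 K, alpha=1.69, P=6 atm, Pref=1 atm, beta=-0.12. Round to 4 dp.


SL = SL0 * (Tu/Tref)^alpha * (P/Pref)^beta
T ratio = 442/298 = 1.48322148
(T ratio)^alpha = 1.48322148^1.69 = 1.946875
(P/Pref)^beta = 6^(-0.12) = 0.806532
SL = 0.35 * 1.946875 * 0.806532 = 0.5496 m/s


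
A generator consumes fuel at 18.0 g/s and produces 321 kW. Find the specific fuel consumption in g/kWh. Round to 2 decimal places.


SFC = (mf / BP) * 3600
Rate = 18.0 / 321 = 0.056075 g/(s*kW)
SFC = 0.056075 * 3600 = 201.87 g/kWh


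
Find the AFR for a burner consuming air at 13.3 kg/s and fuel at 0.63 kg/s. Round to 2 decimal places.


AFR = m_air / m_fuel
AFR = 13.3 / 0.63 = 21.11


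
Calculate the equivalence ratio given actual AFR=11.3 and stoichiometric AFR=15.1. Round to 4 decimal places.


phi = AFR_stoich / AFR_actual
phi = 15.1 / 11.3 = 1.3363


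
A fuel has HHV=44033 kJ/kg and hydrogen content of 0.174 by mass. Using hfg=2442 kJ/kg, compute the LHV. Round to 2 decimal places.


LHV = HHV - hfg * 9 * H
Water correction = 2442 * 9 * 0.174 = 3824.172 kJ/kg
LHV = 44033 - 3824.172 = 40208.83 kJ/kg


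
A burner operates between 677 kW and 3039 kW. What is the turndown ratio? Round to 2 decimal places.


TDR = Q_max / Q_min
TDR = 3039 / 677 = 4.49


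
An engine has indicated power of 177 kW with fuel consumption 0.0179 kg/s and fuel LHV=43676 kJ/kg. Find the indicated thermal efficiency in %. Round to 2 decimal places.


eta_ith = (IP / (mf * LHV)) * 100
Denominator = 0.0179 * 43676 = 781.8004 kW
eta_ith = (177 / 781.8004) * 100 = 22.64%


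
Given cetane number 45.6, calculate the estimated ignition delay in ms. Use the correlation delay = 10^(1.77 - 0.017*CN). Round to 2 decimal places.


delay = 10^(1.77 - 0.017*CN)
Exponent = 1.77 - 0.017*45.6 = 0.9948
delay = 10^0.9948 = 9.88 ms


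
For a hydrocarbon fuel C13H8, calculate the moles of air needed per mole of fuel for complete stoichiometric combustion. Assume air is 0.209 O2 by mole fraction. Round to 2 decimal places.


Balanced combustion: C13H8 + 15 O2 -> 13 CO2 + 4 H2O
O2 needed = C + H/4 = 13 + 8/4 = 15.00 moles
Air moles = O2 / 0.209 = 15.00 / 0.209 = 71.77 moles air


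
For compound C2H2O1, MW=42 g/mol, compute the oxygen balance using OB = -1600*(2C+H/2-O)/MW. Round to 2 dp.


OB = -1600 * (2C + H/2 - O) / MW
Inner = 2*2 + 2/2 - 1 = 4.00
OB = -1600 * 4.00 / 42 = -152.38%


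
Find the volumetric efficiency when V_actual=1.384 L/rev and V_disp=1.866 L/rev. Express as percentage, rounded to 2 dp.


eta_v = (V_actual / V_disp) * 100
Ratio = 1.384 / 1.866 = 0.7417
eta_v = 0.7417 * 100 = 74.17%


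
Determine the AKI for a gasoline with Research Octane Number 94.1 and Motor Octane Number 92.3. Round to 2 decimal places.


AKI = (RON + MON) / 2
AKI = (94.1 + 92.3) / 2
AKI = 186.4 / 2 = 93.20


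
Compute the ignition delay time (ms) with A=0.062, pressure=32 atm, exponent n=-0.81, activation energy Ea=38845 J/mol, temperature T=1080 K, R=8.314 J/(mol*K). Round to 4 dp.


tau = A * P^n * exp(Ea/(R*T))
P^n = 32^(-0.81) = 0.06037102
Ea/(R*T) = 38845/(8.314*1080) = 4.326148
exp(Ea/(R*T)) = 75.652295
tau = 0.062 * 0.06037102 * 75.652295 = 0.2832 ms


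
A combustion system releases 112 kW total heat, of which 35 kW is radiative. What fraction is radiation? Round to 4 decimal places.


f_rad = Q_rad / Q_total
f_rad = 35 / 112 = 0.3125


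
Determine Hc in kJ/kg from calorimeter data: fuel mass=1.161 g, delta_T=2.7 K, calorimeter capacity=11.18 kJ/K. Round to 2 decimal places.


Hc = C_cal * delta_T / m_fuel
Q_released = 11.18 * 2.7 = 30.1860 kJ
m_fuel = 1.161 g = 1.161/1000 kg = 0.001161 kg
Hc = 30.1860 / 0.001161 = 26000.00 kJ/kg


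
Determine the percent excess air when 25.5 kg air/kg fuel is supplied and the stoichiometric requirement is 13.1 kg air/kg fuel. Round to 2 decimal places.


Excess air = actual - stoichiometric = 25.5 - 13.1 = 12.40 kg/kg fuel
Excess air % = (excess / stoich) * 100 = (12.40 / 13.1) * 100 = 94.66%


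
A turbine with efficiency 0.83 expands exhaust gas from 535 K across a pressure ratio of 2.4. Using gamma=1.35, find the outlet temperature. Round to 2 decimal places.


T_out = T_in * (1 - eta * (1 - PR^(-(gamma-1)/gamma)))
Exponent = -(1.35-1)/1.35 = -0.25925926
PR^exp = 2.4^(-0.25925926) = 0.79694200
Factor = 1 - 0.83*(1 - 0.79694200) = 0.83146186
T_out = 535 * 0.83146186 = 444.83 K


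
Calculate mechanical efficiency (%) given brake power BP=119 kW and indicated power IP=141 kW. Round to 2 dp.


eta_mech = (BP / IP) * 100
Ratio = 119 / 141 = 0.8440
eta_mech = 0.8440 * 100 = 84.40%


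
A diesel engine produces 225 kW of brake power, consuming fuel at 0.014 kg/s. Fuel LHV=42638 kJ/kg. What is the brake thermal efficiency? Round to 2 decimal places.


eta_BTE = (BP / (mf * LHV)) * 100
Denominator = 0.014 * 42638 = 596.9320 kW
eta_BTE = (225 / 596.9320) * 100 = 37.69%


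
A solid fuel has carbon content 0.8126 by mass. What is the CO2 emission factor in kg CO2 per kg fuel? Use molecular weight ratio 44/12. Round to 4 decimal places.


EF = C_frac * (M_CO2 / M_C)
EF = 0.8126 * (44/12)
EF = 0.8126 * 3.666667 = 2.9795 kg_CO2/kg_fuel


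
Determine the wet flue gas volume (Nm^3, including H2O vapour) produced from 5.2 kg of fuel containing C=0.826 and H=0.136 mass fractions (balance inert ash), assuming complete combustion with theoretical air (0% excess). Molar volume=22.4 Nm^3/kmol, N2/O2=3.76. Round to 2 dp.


Per kg fuel: CO2 = (C/12 kmol)*22.4 = (0.826/12)*22.4 = 1.54187 Nm^3
Per kg fuel: H2O = (H/2 kmol)*22.4 = (0.136/2)*22.4 = 1.52320 Nm^3
O2 needed per kg fuel = C/12 + H/4 = 0.826/12 + 0.136/4 = 0.10283333 kmol
Per kg fuel: N2 = O2*3.76*22.4 = 0.10283333*3.76*22.4 = 8.66103 Nm^3
Total per kg = 1.54187 + 1.52320 + 8.66103 = 11.72610 Nm^3
Total = 11.72610 * 5.2 = 60.98 Nm^3


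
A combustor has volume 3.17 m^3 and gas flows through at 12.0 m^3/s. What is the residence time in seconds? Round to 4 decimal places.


tau = V / Q_flow
tau = 3.17 / 12.0 = 0.2642 s


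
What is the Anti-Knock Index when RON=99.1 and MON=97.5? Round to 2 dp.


AKI = (RON + MON) / 2
AKI = (99.1 + 97.5) / 2
AKI = 196.6 / 2 = 98.30


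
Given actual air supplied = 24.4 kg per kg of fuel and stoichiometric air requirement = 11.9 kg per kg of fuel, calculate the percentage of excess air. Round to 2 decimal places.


Excess air = actual - stoichiometric = 24.4 - 11.9 = 12.50 kg/kg fuel
Excess air % = (excess / stoich) * 100 = (12.50 / 11.9) * 100 = 105.04%


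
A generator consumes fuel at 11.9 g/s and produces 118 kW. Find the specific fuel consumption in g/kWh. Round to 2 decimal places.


SFC = (mf / BP) * 3600
Rate = 11.9 / 118 = 0.100847 g/(s*kW)
SFC = 0.100847 * 3600 = 363.05 g/kWh


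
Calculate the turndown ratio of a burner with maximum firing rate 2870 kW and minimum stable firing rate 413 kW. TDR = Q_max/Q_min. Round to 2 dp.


TDR = Q_max / Q_min
TDR = 2870 / 413 = 6.95


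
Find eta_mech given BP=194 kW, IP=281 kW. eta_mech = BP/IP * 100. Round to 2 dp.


eta_mech = (BP / IP) * 100
Ratio = 194 / 281 = 0.6904
eta_mech = 0.6904 * 100 = 69.04%


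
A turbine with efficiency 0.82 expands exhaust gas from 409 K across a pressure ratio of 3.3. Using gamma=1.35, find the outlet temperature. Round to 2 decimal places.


T_out = T_in * (1 - eta * (1 - PR^(-(gamma-1)/gamma)))
Exponent = -(1.35-1)/1.35 = -0.25925926
PR^exp = 3.3^(-0.25925926) = 0.73378775
Factor = 1 - 0.82*(1 - 0.73378775) = 0.78170596
T_out = 409 * 0.78170596 = 319.72 K


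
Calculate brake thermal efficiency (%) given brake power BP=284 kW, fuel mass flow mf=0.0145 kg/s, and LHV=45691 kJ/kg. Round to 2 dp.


eta_BTE = (BP / (mf * LHV)) * 100
Denominator = 0.0145 * 45691 = 662.5195 kW
eta_BTE = (284 / 662.5195) * 100 = 42.87%


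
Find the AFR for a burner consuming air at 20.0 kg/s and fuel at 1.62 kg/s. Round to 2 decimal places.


AFR = m_air / m_fuel
AFR = 20.0 / 1.62 = 12.35


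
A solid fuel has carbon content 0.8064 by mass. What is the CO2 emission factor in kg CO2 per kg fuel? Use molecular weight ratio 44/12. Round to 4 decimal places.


EF = C_frac * (M_CO2 / M_C)
EF = 0.8064 * (44/12)
EF = 0.8064 * 3.666667 = 2.9568 kg_CO2/kg_fuel


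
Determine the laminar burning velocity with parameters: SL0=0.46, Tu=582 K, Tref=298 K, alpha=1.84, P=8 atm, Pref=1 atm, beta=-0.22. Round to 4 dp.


SL = SL0 * (Tu/Tref)^alpha * (P/Pref)^beta
T ratio = 582/298 = 1.95302013
(T ratio)^alpha = 1.95302013^1.84 = 3.426892
(P/Pref)^beta = 8^(-0.22) = 0.632878
SL = 0.46 * 3.426892 * 0.632878 = 0.9977 m/s


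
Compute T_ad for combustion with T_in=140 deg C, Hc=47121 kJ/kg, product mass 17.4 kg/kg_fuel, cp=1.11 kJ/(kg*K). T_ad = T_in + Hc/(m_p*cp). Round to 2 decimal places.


T_ad = T_in + Hc / (m_p * cp)
Denominator = 17.4 * 1.11 = 19.3140
Temperature rise = 47121 / 19.3140 = 2439.73 K
T_ad = 140 + 2439.73 = 2579.73 deg C


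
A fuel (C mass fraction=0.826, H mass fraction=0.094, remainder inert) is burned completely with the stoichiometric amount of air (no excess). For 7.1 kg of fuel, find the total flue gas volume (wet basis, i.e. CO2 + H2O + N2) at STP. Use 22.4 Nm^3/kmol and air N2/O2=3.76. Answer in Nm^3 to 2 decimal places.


Per kg fuel: CO2 = (C/12 kmol)*22.4 = (0.826/12)*22.4 = 1.54187 Nm^3
Per kg fuel: H2O = (H/2 kmol)*22.4 = (0.094/2)*22.4 = 1.05280 Nm^3
O2 needed per kg fuel = C/12 + H/4 = 0.826/12 + 0.094/4 = 0.09233333 kmol
Per kg fuel: N2 = O2*3.76*22.4 = 0.09233333*3.76*22.4 = 7.77668 Nm^3
Total per kg = 1.54187 + 1.05280 + 7.77668 = 10.37135 Nm^3
Total = 10.37135 * 7.1 = 73.64 Nm^3


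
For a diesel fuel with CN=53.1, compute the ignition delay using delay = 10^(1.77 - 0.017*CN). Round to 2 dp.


delay = 10^(1.77 - 0.017*CN)
Exponent = 1.77 - 0.017*53.1 = 0.8673
delay = 10^0.8673 = 7.37 ms


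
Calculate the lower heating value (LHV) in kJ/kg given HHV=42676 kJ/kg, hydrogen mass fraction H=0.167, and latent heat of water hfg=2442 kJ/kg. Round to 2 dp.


LHV = HHV - hfg * 9 * H
Water correction = 2442 * 9 * 0.167 = 3670.326 kJ/kg
LHV = 42676 - 3670.326 = 39005.67 kJ/kg


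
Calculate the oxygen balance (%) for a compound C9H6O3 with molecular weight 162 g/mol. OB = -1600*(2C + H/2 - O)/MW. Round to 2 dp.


OB = -1600 * (2C + H/2 - O) / MW
Inner = 2*9 + 6/2 - 3 = 18.00
OB = -1600 * 18.00 / 162 = -177.78%


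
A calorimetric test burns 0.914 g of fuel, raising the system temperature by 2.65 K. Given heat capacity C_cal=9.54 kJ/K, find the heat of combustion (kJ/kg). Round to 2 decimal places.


Hc = C_cal * delta_T / m_fuel
Q_released = 9.54 * 2.65 = 25.2810 kJ
m_fuel = 0.914 g = 0.914/1000 kg = 0.000914 kg
Hc = 25.2810 / 0.000914 = 27659.74 kJ/kg


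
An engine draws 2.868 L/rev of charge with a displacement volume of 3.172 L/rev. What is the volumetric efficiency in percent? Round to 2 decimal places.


eta_v = (V_actual / V_disp) * 100
Ratio = 2.868 / 3.172 = 0.9042
eta_v = 0.9042 * 100 = 90.42%


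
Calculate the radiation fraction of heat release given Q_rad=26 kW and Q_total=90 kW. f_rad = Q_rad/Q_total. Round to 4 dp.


f_rad = Q_rad / Q_total
f_rad = 26 / 90 = 0.2889


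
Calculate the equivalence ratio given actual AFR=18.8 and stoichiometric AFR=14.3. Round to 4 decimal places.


phi = AFR_stoich / AFR_actual
phi = 14.3 / 18.8 = 0.7606


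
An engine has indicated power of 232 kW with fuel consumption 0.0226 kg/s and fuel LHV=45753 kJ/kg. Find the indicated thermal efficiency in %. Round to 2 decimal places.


eta_ith = (IP / (mf * LHV)) * 100
Denominator = 0.0226 * 45753 = 1034.0178 kW
eta_ith = (232 / 1034.0178) * 100 = 22.44%


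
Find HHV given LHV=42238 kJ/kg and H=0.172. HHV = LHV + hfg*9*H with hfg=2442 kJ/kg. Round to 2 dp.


HHV = LHV + hfg * 9 * H
Water addition = 2442 * 9 * 0.172 = 3780.216 kJ/kg
HHV = 42238 + 3780.216 = 46018.22 kJ/kg


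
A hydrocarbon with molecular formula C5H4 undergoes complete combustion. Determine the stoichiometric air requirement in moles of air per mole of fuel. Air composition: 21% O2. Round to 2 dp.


Balanced combustion: C5H4 + 6 O2 -> 5 CO2 + 2 H2O
O2 needed = C + H/4 = 5 + 4/4 = 6.00 moles
Air moles = O2 / 0.21 = 6.00 / 0.21 = 28.57 moles air


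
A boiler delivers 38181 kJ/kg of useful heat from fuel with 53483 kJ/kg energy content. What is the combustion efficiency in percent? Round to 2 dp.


Efficiency = (Q_useful / Q_fuel) * 100
Efficiency = (38181 / 53483) * 100
Efficiency = 0.7139 * 100 = 71.39%


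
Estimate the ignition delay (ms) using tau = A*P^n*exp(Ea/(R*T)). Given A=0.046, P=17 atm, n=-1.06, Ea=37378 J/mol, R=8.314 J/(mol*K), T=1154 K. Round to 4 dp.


tau = A * P^n * exp(Ea/(R*T))
P^n = 17^(-1.06) = 0.04962770
Ea/(R*T) = 37378/(8.314*1154) = 3.895832
exp(Ea/(R*T)) = 49.196973
tau = 0.046 * 0.04962770 * 49.196973 = 0.1123 ms


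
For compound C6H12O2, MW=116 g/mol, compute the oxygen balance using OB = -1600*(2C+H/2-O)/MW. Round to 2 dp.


OB = -1600 * (2C + H/2 - O) / MW
Inner = 2*6 + 12/2 - 2 = 16.00
OB = -1600 * 16.00 / 116 = -220.69%


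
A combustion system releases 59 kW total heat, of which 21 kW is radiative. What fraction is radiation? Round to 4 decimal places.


f_rad = Q_rad / Q_total
f_rad = 21 / 59 = 0.3559


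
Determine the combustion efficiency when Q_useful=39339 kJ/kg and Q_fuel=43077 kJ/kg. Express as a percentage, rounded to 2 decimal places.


Efficiency = (Q_useful / Q_fuel) * 100
Efficiency = (39339 / 43077) * 100
Efficiency = 0.9132 * 100 = 91.32%


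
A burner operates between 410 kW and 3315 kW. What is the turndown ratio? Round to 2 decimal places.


TDR = Q_max / Q_min
TDR = 3315 / 410 = 8.09


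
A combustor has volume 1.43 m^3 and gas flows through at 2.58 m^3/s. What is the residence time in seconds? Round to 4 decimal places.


tau = V / Q_flow
tau = 1.43 / 2.58 = 0.5543 s


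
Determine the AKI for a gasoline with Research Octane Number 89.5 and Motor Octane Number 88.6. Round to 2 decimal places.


AKI = (RON + MON) / 2
AKI = (89.5 + 88.6) / 2
AKI = 178.1 / 2 = 89.05


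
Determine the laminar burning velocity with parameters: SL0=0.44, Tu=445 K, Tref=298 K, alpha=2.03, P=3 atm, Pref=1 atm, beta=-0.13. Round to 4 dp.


SL = SL0 * (Tu/Tref)^alpha * (P/Pref)^beta
T ratio = 445/298 = 1.49328859
(T ratio)^alpha = 1.49328859^2.03 = 2.256897
(P/Pref)^beta = 3^(-0.13) = 0.866910
SL = 0.44 * 2.256897 * 0.866910 = 0.8609 m/s


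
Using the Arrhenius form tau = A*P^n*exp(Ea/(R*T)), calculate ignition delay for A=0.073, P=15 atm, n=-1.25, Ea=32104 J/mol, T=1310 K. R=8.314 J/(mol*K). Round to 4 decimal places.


tau = A * P^n * exp(Ea/(R*T))
P^n = 15^(-1.25) = 0.03387552
Ea/(R*T) = 32104/(8.314*1310) = 2.947663
exp(Ea/(R*T)) = 19.061355
tau = 0.073 * 0.03387552 * 19.061355 = 0.0471 ms


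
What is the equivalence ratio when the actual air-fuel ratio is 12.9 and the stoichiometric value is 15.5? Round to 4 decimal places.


phi = AFR_stoich / AFR_actual
phi = 15.5 / 12.9 = 1.2016


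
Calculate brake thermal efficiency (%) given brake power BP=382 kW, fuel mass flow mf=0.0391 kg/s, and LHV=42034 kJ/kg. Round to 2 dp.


eta_BTE = (BP / (mf * LHV)) * 100
Denominator = 0.0391 * 42034 = 1643.5294 kW
eta_BTE = (382 / 1643.5294) * 100 = 23.24%


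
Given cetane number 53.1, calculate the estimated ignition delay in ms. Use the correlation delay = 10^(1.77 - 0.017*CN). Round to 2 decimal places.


delay = 10^(1.77 - 0.017*CN)
Exponent = 1.77 - 0.017*53.1 = 0.8673
delay = 10^0.8673 = 7.37 ms


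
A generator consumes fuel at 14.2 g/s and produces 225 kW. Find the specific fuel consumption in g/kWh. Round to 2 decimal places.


SFC = (mf / BP) * 3600
Rate = 14.2 / 225 = 0.063111 g/(s*kW)
SFC = 0.063111 * 3600 = 227.20 g/kWh


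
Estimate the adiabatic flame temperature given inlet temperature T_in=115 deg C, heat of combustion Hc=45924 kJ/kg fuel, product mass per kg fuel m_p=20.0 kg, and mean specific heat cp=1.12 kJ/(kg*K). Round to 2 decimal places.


T_ad = T_in + Hc / (m_p * cp)
Denominator = 20.0 * 1.12 = 22.4000
Temperature rise = 45924 / 22.4000 = 2050.18 K
T_ad = 115 + 2050.18 = 2165.18 deg C


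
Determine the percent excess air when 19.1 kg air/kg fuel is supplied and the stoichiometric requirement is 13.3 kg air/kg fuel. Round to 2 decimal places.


Excess air = actual - stoichiometric = 19.1 - 13.3 = 5.80 kg/kg fuel
Excess air % = (excess / stoich) * 100 = (5.80 / 13.3) * 100 = 43.61%


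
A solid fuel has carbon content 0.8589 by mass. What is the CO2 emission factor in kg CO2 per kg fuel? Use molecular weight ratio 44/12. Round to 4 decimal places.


EF = C_frac * (M_CO2 / M_C)
EF = 0.8589 * (44/12)
EF = 0.8589 * 3.666667 = 3.1493 kg_CO2/kg_fuel


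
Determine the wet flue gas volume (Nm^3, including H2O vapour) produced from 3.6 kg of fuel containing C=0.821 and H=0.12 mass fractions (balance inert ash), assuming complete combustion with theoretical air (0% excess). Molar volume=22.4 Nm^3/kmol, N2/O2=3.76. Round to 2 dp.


Per kg fuel: CO2 = (C/12 kmol)*22.4 = (0.821/12)*22.4 = 1.53253 Nm^3
Per kg fuel: H2O = (H/2 kmol)*22.4 = (0.12/2)*22.4 = 1.34400 Nm^3
O2 needed per kg fuel = C/12 + H/4 = 0.821/12 + 0.12/4 = 0.09841667 kmol
Per kg fuel: N2 = O2*3.76*22.4 = 0.09841667*3.76*22.4 = 8.28905 Nm^3
Total per kg = 1.53253 + 1.34400 + 8.28905 = 11.16558 Nm^3
Total = 11.16558 * 3.6 = 40.20 Nm^3


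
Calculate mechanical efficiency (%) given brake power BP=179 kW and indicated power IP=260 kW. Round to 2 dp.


eta_mech = (BP / IP) * 100
Ratio = 179 / 260 = 0.6885
eta_mech = 0.6885 * 100 = 68.85%


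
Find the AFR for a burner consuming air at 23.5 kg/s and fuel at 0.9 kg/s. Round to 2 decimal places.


AFR = m_air / m_fuel
AFR = 23.5 / 0.9 = 26.11


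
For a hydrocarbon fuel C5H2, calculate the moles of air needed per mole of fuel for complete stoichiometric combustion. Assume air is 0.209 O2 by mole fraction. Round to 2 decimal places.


Balanced combustion: C5H2 + 5.5 O2 -> 5 CO2 + 1 H2O
O2 needed = C + H/4 = 5 + 2/4 = 5.50 moles
Air moles = O2 / 0.209 = 5.50 / 0.209 = 26.32 moles air


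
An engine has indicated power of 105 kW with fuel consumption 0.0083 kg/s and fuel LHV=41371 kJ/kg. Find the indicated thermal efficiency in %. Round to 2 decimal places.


eta_ith = (IP / (mf * LHV)) * 100
Denominator = 0.0083 * 41371 = 343.3793 kW
eta_ith = (105 / 343.3793) * 100 = 30.58%


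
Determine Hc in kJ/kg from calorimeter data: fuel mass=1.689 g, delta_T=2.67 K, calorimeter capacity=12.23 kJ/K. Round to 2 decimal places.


Hc = C_cal * delta_T / m_fuel
Q_released = 12.23 * 2.67 = 32.6541 kJ
m_fuel = 1.689 g = 1.689/1000 kg = 0.001689 kg
Hc = 32.6541 / 0.001689 = 19333.39 kJ/kg


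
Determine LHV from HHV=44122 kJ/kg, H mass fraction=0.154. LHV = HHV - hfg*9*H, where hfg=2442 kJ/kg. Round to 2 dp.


LHV = HHV - hfg * 9 * H
Water correction = 2442 * 9 * 0.154 = 3384.612 kJ/kg
LHV = 44122 - 3384.612 = 40737.39 kJ/kg


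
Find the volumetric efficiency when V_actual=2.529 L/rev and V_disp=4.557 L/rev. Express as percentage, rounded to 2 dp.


eta_v = (V_actual / V_disp) * 100
Ratio = 2.529 / 4.557 = 0.5550
eta_v = 0.5550 * 100 = 55.50%


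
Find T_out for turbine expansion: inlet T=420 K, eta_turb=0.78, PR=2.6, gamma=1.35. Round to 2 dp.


T_out = T_in * (1 - eta * (1 - PR^(-(gamma-1)/gamma)))
Exponent = -(1.35-1)/1.35 = -0.25925926
PR^exp = 2.6^(-0.25925926) = 0.78057442
Factor = 1 - 0.78*(1 - 0.78057442) = 0.82884805
T_out = 420 * 0.82884805 = 348.12 K


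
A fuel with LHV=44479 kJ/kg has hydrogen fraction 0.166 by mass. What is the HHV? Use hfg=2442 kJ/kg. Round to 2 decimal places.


HHV = LHV + hfg * 9 * H
Water addition = 2442 * 9 * 0.166 = 3648.348 kJ/kg
HHV = 44479 + 3648.348 = 48127.35 kJ/kg


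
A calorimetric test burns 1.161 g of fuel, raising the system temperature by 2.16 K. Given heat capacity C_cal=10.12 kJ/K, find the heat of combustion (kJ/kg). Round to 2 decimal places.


Hc = C_cal * delta_T / m_fuel
Q_released = 10.12 * 2.16 = 21.8592 kJ
m_fuel = 1.161 g = 1.161/1000 kg = 0.001161 kg
Hc = 21.8592 / 0.001161 = 18827.91 kJ/kg


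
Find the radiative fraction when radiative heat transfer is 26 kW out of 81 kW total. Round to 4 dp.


f_rad = Q_rad / Q_total
f_rad = 26 / 81 = 0.3210


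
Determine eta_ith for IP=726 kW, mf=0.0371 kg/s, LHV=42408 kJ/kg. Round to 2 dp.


eta_ith = (IP / (mf * LHV)) * 100
Denominator = 0.0371 * 42408 = 1573.3368 kW
eta_ith = (726 / 1573.3368) * 100 = 46.14%


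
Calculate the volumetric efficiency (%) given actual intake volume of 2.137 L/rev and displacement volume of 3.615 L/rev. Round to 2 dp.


eta_v = (V_actual / V_disp) * 100
Ratio = 2.137 / 3.615 = 0.5911
eta_v = 0.5911 * 100 = 59.11%


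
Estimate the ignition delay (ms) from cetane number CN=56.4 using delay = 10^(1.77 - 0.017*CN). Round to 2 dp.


delay = 10^(1.77 - 0.017*CN)
Exponent = 1.77 - 0.017*56.4 = 0.8112
delay = 10^0.8112 = 6.47 ms


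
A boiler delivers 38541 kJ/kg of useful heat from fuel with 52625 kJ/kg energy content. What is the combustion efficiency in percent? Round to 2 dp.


Efficiency = (Q_useful / Q_fuel) * 100
Efficiency = (38541 / 52625) * 100
Efficiency = 0.7324 * 100 = 73.24%


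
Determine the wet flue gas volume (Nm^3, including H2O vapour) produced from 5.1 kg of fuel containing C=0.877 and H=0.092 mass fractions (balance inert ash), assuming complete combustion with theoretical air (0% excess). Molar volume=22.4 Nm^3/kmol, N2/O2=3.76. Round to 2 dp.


Per kg fuel: CO2 = (C/12 kmol)*22.4 = (0.877/12)*22.4 = 1.63707 Nm^3
Per kg fuel: H2O = (H/2 kmol)*22.4 = (0.092/2)*22.4 = 1.03040 Nm^3
O2 needed per kg fuel = C/12 + H/4 = 0.877/12 + 0.092/4 = 0.09608333 kmol
Per kg fuel: N2 = O2*3.76*22.4 = 0.09608333*3.76*22.4 = 8.09252 Nm^3
Total per kg = 1.63707 + 1.03040 + 8.09252 = 10.75999 Nm^3
Total = 10.75999 * 5.1 = 54.88 Nm^3


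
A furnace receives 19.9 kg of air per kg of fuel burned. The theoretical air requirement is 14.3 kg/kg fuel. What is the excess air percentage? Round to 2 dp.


Excess air = actual - stoichiometric = 19.9 - 14.3 = 5.60 kg/kg fuel
Excess air % = (excess / stoich) * 100 = (5.60 / 14.3) * 100 = 39.16%


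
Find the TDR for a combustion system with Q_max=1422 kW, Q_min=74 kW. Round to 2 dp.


TDR = Q_max / Q_min
TDR = 1422 / 74 = 19.22


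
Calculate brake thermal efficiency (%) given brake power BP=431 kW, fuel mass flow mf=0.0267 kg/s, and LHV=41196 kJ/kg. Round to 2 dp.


eta_BTE = (BP / (mf * LHV)) * 100
Denominator = 0.0267 * 41196 = 1099.9332 kW
eta_BTE = (431 / 1099.9332) * 100 = 39.18%


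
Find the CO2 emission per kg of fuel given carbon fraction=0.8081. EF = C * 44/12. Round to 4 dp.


EF = C_frac * (M_CO2 / M_C)
EF = 0.8081 * (44/12)
EF = 0.8081 * 3.666667 = 2.9630 kg_CO2/kg_fuel


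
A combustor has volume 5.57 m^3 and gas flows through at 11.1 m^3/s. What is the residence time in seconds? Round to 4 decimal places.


tau = V / Q_flow
tau = 5.57 / 11.1 = 0.5018 s


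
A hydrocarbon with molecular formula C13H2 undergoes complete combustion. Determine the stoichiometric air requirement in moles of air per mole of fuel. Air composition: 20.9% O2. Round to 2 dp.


Balanced combustion: C13H2 + 13.5 O2 -> 13 CO2 + 1 H2O
O2 needed = C + H/4 = 13 + 2/4 = 13.50 moles
Air moles = O2 / 0.209 = 13.50 / 0.209 = 64.59 moles air


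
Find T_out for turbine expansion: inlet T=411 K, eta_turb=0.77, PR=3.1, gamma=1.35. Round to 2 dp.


T_out = T_in * (1 - eta * (1 - PR^(-(gamma-1)/gamma)))
Exponent = -(1.35-1)/1.35 = -0.25925926
PR^exp = 3.1^(-0.25925926) = 0.74577862
Factor = 1 - 0.77*(1 - 0.74577862) = 0.80424954
T_out = 411 * 0.80424954 = 330.55 K


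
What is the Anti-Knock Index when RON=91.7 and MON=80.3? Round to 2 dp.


AKI = (RON + MON) / 2
AKI = (91.7 + 80.3) / 2
AKI = 172.0 / 2 = 86.00


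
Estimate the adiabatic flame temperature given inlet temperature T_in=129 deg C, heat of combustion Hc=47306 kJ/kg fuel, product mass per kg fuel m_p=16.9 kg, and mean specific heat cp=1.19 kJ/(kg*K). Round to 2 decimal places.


T_ad = T_in + Hc / (m_p * cp)
Denominator = 16.9 * 1.19 = 20.1110
Temperature rise = 47306 / 20.1110 = 2352.25 K
T_ad = 129 + 2352.25 = 2481.25 deg C


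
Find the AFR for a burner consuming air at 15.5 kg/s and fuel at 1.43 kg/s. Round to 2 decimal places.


AFR = m_air / m_fuel
AFR = 15.5 / 1.43 = 10.84


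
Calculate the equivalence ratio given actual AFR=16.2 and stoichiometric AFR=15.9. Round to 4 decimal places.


phi = AFR_stoich / AFR_actual
phi = 15.9 / 16.2 = 0.9815


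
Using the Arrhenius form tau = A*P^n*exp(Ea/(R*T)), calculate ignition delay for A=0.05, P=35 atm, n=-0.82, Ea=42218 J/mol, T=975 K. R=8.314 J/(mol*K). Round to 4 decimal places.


tau = A * P^n * exp(Ea/(R*T))
P^n = 35^(-0.82) = 0.05418314
Ea/(R*T) = 42218/(8.314*975) = 5.208144
exp(Ea/(R*T)) = 182.754630
tau = 0.05 * 0.05418314 * 182.754630 = 0.4951 ms


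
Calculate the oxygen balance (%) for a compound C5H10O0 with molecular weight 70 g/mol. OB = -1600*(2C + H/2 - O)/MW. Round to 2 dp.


OB = -1600 * (2C + H/2 - O) / MW
Inner = 2*5 + 10/2 - 0 = 15.00
OB = -1600 * 15.00 / 70 = -342.86%


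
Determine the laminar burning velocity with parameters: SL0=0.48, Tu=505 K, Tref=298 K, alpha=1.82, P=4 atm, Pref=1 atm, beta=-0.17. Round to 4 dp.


SL = SL0 * (Tu/Tref)^alpha * (P/Pref)^beta
T ratio = 505/298 = 1.69463087
(T ratio)^alpha = 1.69463087^1.82 = 2.611660
(P/Pref)^beta = 4^(-0.17) = 0.790041
SL = 0.48 * 2.611660 * 0.790041 = 0.9904 m/s


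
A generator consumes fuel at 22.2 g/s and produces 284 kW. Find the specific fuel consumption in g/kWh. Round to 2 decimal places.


SFC = (mf / BP) * 3600
Rate = 22.2 / 284 = 0.078169 g/(s*kW)
SFC = 0.078169 * 3600 = 281.41 g/kWh


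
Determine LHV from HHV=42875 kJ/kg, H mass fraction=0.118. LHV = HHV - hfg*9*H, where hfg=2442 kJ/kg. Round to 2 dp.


LHV = HHV - hfg * 9 * H
Water correction = 2442 * 9 * 0.118 = 2593.404 kJ/kg
LHV = 42875 - 2593.404 = 40281.60 kJ/kg


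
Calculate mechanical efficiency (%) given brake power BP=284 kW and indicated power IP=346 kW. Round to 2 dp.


eta_mech = (BP / IP) * 100
Ratio = 284 / 346 = 0.8208
eta_mech = 0.8208 * 100 = 82.08%


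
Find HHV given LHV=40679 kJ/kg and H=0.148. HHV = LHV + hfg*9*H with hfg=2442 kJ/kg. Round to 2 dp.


HHV = LHV + hfg * 9 * H
Water addition = 2442 * 9 * 0.148 = 3252.744 kJ/kg
HHV = 40679 + 3252.744 = 43931.74 kJ/kg


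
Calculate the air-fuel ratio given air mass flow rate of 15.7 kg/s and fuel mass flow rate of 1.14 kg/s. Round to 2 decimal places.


AFR = m_air / m_fuel
AFR = 15.7 / 1.14 = 13.77


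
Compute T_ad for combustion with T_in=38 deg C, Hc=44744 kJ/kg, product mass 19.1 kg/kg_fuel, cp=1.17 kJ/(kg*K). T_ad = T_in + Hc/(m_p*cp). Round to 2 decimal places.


T_ad = T_in + Hc / (m_p * cp)
Denominator = 19.1 * 1.17 = 22.3470
Temperature rise = 44744 / 22.3470 = 2002.24 K
T_ad = 38 + 2002.24 = 2040.24 deg C


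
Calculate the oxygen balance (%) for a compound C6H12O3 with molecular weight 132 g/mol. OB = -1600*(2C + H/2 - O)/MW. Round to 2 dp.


OB = -1600 * (2C + H/2 - O) / MW
Inner = 2*6 + 12/2 - 3 = 15.00
OB = -1600 * 15.00 / 132 = -181.82%


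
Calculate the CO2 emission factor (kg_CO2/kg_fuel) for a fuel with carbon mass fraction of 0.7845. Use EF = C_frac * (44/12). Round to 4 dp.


EF = C_frac * (M_CO2 / M_C)
EF = 0.7845 * (44/12)
EF = 0.7845 * 3.666667 = 2.8765 kg_CO2/kg_fuel


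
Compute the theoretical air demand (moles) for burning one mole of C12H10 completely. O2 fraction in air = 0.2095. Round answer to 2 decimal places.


Balanced combustion: C12H10 + 14.5 O2 -> 12 CO2 + 5 H2O
O2 needed = C + H/4 = 12 + 10/4 = 14.50 moles
Air moles = O2 / 0.2095 = 14.50 / 0.2095 = 69.21 moles air


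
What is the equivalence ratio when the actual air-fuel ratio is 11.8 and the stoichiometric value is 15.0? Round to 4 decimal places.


phi = AFR_stoich / AFR_actual
phi = 15.0 / 11.8 = 1.2712


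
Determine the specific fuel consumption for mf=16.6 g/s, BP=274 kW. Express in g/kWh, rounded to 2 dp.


SFC = (mf / BP) * 3600
Rate = 16.6 / 274 = 0.060584 g/(s*kW)
SFC = 0.060584 * 3600 = 218.10 g/kWh


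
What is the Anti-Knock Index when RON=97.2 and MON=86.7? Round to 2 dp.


AKI = (RON + MON) / 2
AKI = (97.2 + 86.7) / 2
AKI = 183.9 / 2 = 91.95


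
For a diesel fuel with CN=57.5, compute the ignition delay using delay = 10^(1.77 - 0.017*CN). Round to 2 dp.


delay = 10^(1.77 - 0.017*CN)
Exponent = 1.77 - 0.017*57.5 = 0.7925
delay = 10^0.7925 = 6.20 ms


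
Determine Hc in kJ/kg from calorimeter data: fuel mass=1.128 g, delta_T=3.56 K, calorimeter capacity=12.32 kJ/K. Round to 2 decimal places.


Hc = C_cal * delta_T / m_fuel
Q_released = 12.32 * 3.56 = 43.8592 kJ
m_fuel = 1.128 g = 1.128/1000 kg = 0.001128 kg
Hc = 43.8592 / 0.001128 = 38882.27 kJ/kg


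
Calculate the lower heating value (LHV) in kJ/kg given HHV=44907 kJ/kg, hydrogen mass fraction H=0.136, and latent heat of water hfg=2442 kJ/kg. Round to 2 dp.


LHV = HHV - hfg * 9 * H
Water correction = 2442 * 9 * 0.136 = 2989.008 kJ/kg
LHV = 44907 - 2989.008 = 41917.99 kJ/kg


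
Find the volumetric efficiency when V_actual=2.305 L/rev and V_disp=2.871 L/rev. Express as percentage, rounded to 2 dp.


eta_v = (V_actual / V_disp) * 100
Ratio = 2.305 / 2.871 = 0.8029
eta_v = 0.8029 * 100 = 80.29%


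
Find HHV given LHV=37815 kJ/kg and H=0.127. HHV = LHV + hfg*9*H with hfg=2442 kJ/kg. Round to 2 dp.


HHV = LHV + hfg * 9 * H
Water addition = 2442 * 9 * 0.127 = 2791.206 kJ/kg
HHV = 37815 + 2791.206 = 40606.21 kJ/kg


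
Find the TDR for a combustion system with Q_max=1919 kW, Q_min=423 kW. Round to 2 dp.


TDR = Q_max / Q_min
TDR = 1919 / 423 = 4.54


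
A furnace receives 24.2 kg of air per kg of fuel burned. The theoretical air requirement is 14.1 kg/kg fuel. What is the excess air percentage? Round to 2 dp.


Excess air = actual - stoichiometric = 24.2 - 14.1 = 10.10 kg/kg fuel
Excess air % = (excess / stoich) * 100 = (10.10 / 14.1) * 100 = 71.63%


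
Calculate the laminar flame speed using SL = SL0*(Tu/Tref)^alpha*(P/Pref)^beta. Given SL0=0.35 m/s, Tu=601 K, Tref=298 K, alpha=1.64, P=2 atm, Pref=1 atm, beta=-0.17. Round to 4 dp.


SL = SL0 * (Tu/Tref)^alpha * (P/Pref)^beta
T ratio = 601/298 = 2.01677852
(T ratio)^alpha = 2.01677852^1.64 = 3.159654
(P/Pref)^beta = 2^(-0.17) = 0.888843
SL = 0.35 * 3.159654 * 0.888843 = 0.9830 m/s


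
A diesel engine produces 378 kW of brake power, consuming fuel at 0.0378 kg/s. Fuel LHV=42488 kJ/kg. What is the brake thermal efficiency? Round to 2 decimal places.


eta_BTE = (BP / (mf * LHV)) * 100
Denominator = 0.0378 * 42488 = 1606.0464 kW
eta_BTE = (378 / 1606.0464) * 100 = 23.54%


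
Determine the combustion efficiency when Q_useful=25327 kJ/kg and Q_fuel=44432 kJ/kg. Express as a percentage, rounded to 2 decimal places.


Efficiency = (Q_useful / Q_fuel) * 100
Efficiency = (25327 / 44432) * 100
Efficiency = 0.5700 * 100 = 57.00%


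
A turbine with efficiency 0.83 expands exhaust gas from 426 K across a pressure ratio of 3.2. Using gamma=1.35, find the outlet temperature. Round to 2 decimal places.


T_out = T_in * (1 - eta * (1 - PR^(-(gamma-1)/gamma)))
Exponent = -(1.35-1)/1.35 = -0.25925926
PR^exp = 3.2^(-0.25925926) = 0.73966521
Factor = 1 - 0.83*(1 - 0.73966521) = 0.78392212
T_out = 426 * 0.78392212 = 333.95 K


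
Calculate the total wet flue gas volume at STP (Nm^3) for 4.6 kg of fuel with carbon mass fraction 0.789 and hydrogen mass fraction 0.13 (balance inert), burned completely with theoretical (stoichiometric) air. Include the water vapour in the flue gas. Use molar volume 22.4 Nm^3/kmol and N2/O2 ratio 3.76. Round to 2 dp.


Per kg fuel: CO2 = (C/12 kmol)*22.4 = (0.789/12)*22.4 = 1.47280 Nm^3
Per kg fuel: H2O = (H/2 kmol)*22.4 = (0.13/2)*22.4 = 1.45600 Nm^3
O2 needed per kg fuel = C/12 + H/4 = 0.789/12 + 0.13/4 = 0.09825000 kmol
Per kg fuel: N2 = O2*3.76*22.4 = 0.09825000*3.76*22.4 = 8.27501 Nm^3
Total per kg = 1.47280 + 1.45600 + 8.27501 = 11.20381 Nm^3
Total = 11.20381 * 4.6 = 51.54 Nm^3


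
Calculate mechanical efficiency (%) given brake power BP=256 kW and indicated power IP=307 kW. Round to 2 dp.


eta_mech = (BP / IP) * 100
Ratio = 256 / 307 = 0.8339
eta_mech = 0.8339 * 100 = 83.39%


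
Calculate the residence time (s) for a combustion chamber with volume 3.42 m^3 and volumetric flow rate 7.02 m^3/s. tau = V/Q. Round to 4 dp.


tau = V / Q_flow
tau = 3.42 / 7.02 = 0.4872 s


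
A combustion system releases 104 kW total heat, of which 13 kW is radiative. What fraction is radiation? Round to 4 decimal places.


f_rad = Q_rad / Q_total
f_rad = 13 / 104 = 0.1250


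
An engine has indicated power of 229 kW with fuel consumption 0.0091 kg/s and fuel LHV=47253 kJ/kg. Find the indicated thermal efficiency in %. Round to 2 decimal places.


eta_ith = (IP / (mf * LHV)) * 100
Denominator = 0.0091 * 47253 = 430.0023 kW
eta_ith = (229 / 430.0023) * 100 = 53.26%


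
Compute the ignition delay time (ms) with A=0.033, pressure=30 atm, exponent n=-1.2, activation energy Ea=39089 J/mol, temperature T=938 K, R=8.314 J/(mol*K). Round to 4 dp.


tau = A * P^n * exp(Ea/(R*T))
P^n = 30^(-1.2) = 0.01688319
Ea/(R*T) = 39089/(8.314*938) = 5.012354
exp(Ea/(R*T)) = 150.257969
tau = 0.033 * 0.01688319 * 150.257969 = 0.0837 ms


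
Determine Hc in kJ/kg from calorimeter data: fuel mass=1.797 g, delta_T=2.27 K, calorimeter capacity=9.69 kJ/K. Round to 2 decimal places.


Hc = C_cal * delta_T / m_fuel
Q_released = 9.69 * 2.27 = 21.9963 kJ
m_fuel = 1.797 g = 1.797/1000 kg = 0.001797 kg
Hc = 21.9963 / 0.001797 = 12240.57 kJ/kg


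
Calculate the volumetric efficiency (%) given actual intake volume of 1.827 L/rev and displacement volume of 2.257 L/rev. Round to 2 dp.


eta_v = (V_actual / V_disp) * 100
Ratio = 1.827 / 2.257 = 0.8095
eta_v = 0.8095 * 100 = 80.95%


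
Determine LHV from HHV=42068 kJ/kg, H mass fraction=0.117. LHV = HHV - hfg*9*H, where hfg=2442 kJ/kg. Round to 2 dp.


LHV = HHV - hfg * 9 * H
Water correction = 2442 * 9 * 0.117 = 2571.426 kJ/kg
LHV = 42068 - 2571.426 = 39496.57 kJ/kg


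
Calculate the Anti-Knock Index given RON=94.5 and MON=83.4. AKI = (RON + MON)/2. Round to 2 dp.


AKI = (RON + MON) / 2
AKI = (94.5 + 83.4) / 2
AKI = 177.9 / 2 = 88.95


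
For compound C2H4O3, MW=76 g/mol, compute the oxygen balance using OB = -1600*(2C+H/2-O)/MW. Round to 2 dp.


OB = -1600 * (2C + H/2 - O) / MW
Inner = 2*2 + 4/2 - 3 = 3.00
OB = -1600 * 3.00 / 76 = -63.16%


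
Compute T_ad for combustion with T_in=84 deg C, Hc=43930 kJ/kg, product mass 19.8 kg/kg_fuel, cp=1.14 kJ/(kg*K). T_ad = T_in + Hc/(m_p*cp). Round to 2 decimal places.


T_ad = T_in + Hc / (m_p * cp)
Denominator = 19.8 * 1.14 = 22.5720
Temperature rise = 43930 / 22.5720 = 1946.22 K
T_ad = 84 + 1946.22 = 2030.22 deg C


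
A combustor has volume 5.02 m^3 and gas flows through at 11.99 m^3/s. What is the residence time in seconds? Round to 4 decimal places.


tau = V / Q_flow
tau = 5.02 / 11.99 = 0.4187 s


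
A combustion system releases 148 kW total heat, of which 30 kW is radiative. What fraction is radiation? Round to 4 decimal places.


f_rad = Q_rad / Q_total
f_rad = 30 / 148 = 0.2027


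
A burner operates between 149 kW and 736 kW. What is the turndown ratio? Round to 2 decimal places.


TDR = Q_max / Q_min
TDR = 736 / 149 = 4.94


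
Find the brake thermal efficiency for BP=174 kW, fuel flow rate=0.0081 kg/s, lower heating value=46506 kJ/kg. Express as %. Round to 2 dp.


eta_BTE = (BP / (mf * LHV)) * 100
Denominator = 0.0081 * 46506 = 376.6986 kW
eta_BTE = (174 / 376.6986) * 100 = 46.19%


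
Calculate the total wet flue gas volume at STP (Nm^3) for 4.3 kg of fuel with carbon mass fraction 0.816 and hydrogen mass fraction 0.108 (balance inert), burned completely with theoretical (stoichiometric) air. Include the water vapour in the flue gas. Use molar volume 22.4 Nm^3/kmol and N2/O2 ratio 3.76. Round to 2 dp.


Per kg fuel: CO2 = (C/12 kmol)*22.4 = (0.816/12)*22.4 = 1.52320 Nm^3
Per kg fuel: H2O = (H/2 kmol)*22.4 = (0.108/2)*22.4 = 1.20960 Nm^3
O2 needed per kg fuel = C/12 + H/4 = 0.816/12 + 0.108/4 = 0.09500000 kmol
Per kg fuel: N2 = O2*3.76*22.4 = 0.09500000*3.76*22.4 = 8.00128 Nm^3
Total per kg = 1.52320 + 1.20960 + 8.00128 = 10.73408 Nm^3
Total = 10.73408 * 4.3 = 46.16 Nm^3


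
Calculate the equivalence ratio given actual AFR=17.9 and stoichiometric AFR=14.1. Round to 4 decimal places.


phi = AFR_stoich / AFR_actual
phi = 14.1 / 17.9 = 0.7877


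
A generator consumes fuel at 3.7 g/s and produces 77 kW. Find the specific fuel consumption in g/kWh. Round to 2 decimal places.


SFC = (mf / BP) * 3600
Rate = 3.7 / 77 = 0.048052 g/(s*kW)
SFC = 0.048052 * 3600 = 172.99 g/kWh
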